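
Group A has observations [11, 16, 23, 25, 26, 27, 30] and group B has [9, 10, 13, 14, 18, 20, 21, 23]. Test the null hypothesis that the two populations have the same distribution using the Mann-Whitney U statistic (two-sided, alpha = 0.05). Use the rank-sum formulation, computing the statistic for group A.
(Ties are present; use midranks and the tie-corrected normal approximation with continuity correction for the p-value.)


Step 1: Combine and sort all 15 observations; assign midranks.
sorted (value, group): (9,Y), (10,Y), (11,X), (13,Y), (14,Y), (16,X), (18,Y), (20,Y), (21,Y), (23,X), (23,Y), (25,X), (26,X), (27,X), (30,X)
ranks: 9->1, 10->2, 11->3, 13->4, 14->5, 16->6, 18->7, 20->8, 21->9, 23->10.5, 23->10.5, 25->12, 26->13, 27->14, 30->15
Step 2: Rank sum for X: R1 = 3 + 6 + 10.5 + 12 + 13 + 14 + 15 = 73.5.
Step 3: U_X = R1 - n1(n1+1)/2 = 73.5 - 7*8/2 = 73.5 - 28 = 45.5.
       U_Y = n1*n2 - U_X = 56 - 45.5 = 10.5.
Step 4: Ties are present, so use the tie-corrected normal approximation (with continuity correction) for the p-value.
Step 5: p-value = 0.048939; compare to alpha = 0.05. reject H0.

U_X = 45.5, p = 0.048939, reject H0 at alpha = 0.05.


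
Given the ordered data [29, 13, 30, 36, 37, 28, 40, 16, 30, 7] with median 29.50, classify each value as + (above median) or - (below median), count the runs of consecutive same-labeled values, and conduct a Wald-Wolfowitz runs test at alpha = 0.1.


Step 1: Compute median = 29.50; label A = above, B = below.
Labels in order: BBAAABABAB  (n_A = 5, n_B = 5)
Step 2: Count runs R = 7.
Step 3: Under H0 (random ordering), E[R] = 2*n_A*n_B/(n_A+n_B) + 1 = 2*5*5/10 + 1 = 6.0000.
        Var[R] = 2*n_A*n_B*(2*n_A*n_B - n_A - n_B) / ((n_A+n_B)^2 * (n_A+n_B-1)) = 2000/900 = 2.2222.
        SD[R] = 1.4907.
Step 4: Continuity-corrected z = (R - 0.5 - E[R]) / SD[R] = (7 - 0.5 - 6.0000) / 1.4907 = 0.3354.
Step 5: Two-sided p-value via normal approximation = 2*(1 - Phi(|z|)) = 0.737316.
Step 6: alpha = 0.1. fail to reject H0.

R = 7, z = 0.3354, p = 0.737316, fail to reject H0.


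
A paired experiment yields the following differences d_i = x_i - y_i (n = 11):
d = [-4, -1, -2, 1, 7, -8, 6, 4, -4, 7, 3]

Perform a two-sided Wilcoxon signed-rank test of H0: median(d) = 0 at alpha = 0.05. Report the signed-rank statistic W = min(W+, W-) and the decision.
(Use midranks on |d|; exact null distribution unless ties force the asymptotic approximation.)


Step 1: Drop any zero differences (none here) and take |d_i|.
|d| = [4, 1, 2, 1, 7, 8, 6, 4, 4, 7, 3]
Step 2: Midrank |d_i| (ties get averaged ranks).
ranks: |4|->6, |1|->1.5, |2|->3, |1|->1.5, |7|->9.5, |8|->11, |6|->8, |4|->6, |4|->6, |7|->9.5, |3|->4
Step 3: Attach original signs; sum ranks with positive sign and with negative sign.
W+ = 1.5 + 9.5 + 8 + 6 + 9.5 + 4 = 38.5
W- = 6 + 1.5 + 3 + 11 + 6 = 27.5
(Check: W+ + W- = 66 should equal n(n+1)/2 = 66.)
Step 4: Test statistic W = min(W+, W-) = 27.5.
Step 5: Ties in |d|, so use the tie-corrected normal approximation.
        E[W] = n(n+1)/4 = 11*12/4 = 33.
        Tie groups: |d|=1 (t=2), |d|=4 (t=3), |d|=7 (t=2); sum(t^3 - t) = 36.
        Var[W] = n(n+1)(2n+1)/24 - sum(t^3-t)/48 = 3036/24 - 36/48 = 125.75.
        z = (W - E[W]) / sqrt(Var[W]) = (27.5 - 33) / 11.2138 = -0.4905.
        Two-sided p = 2*Phi(z) = 0.623804.
Step 6: alpha = 0.05. fail to reject H0.

W+ = 38.5, W- = 27.5, W = min = 27.5, p = 0.623804, fail to reject H0.


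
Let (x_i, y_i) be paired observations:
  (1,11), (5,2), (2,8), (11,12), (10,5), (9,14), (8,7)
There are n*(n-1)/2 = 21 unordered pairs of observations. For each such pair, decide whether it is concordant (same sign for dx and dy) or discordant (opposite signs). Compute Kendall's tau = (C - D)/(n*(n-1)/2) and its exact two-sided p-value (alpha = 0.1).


Step 1: Enumerate the 21 unordered pairs (i,j) with i<j and classify each by sign(x_j-x_i) * sign(y_j-y_i).
  (1,2):dx=+4,dy=-9->D; (1,3):dx=+1,dy=-3->D; (1,4):dx=+10,dy=+1->C; (1,5):dx=+9,dy=-6->D
  (1,6):dx=+8,dy=+3->C; (1,7):dx=+7,dy=-4->D; (2,3):dx=-3,dy=+6->D; (2,4):dx=+6,dy=+10->C
  (2,5):dx=+5,dy=+3->C; (2,6):dx=+4,dy=+12->C; (2,7):dx=+3,dy=+5->C; (3,4):dx=+9,dy=+4->C
  (3,5):dx=+8,dy=-3->D; (3,6):dx=+7,dy=+6->C; (3,7):dx=+6,dy=-1->D; (4,5):dx=-1,dy=-7->C
  (4,6):dx=-2,dy=+2->D; (4,7):dx=-3,dy=-5->C; (5,6):dx=-1,dy=+9->D; (5,7):dx=-2,dy=+2->D
  (6,7):dx=-1,dy=-7->C
Step 2: C = 11, D = 10, total pairs = 21.
Step 3: tau = (C - D)/(n(n-1)/2) = (11 - 10)/21 = 0.047619.
Step 4: Exact two-sided p-value (enumerate n! = 5040 permutations of y under H0): p = 1.000000.
Step 5: alpha = 0.1. fail to reject H0.

tau_b = 0.0476 (C=11, D=10), p = 1.000000, fail to reject H0.


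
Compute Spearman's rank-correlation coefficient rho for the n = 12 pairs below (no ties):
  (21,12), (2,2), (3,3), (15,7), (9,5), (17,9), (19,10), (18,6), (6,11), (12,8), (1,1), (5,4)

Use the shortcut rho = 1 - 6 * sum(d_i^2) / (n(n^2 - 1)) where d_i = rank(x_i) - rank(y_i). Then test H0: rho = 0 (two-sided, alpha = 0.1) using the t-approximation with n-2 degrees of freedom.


Step 1: Rank x and y separately (midranks; no ties here).
rank(x): 21->12, 2->2, 3->3, 15->8, 9->6, 17->9, 19->11, 18->10, 6->5, 12->7, 1->1, 5->4
rank(y): 12->12, 2->2, 3->3, 7->7, 5->5, 9->9, 10->10, 6->6, 11->11, 8->8, 1->1, 4->4
Step 2: d_i = R_x(i) - R_y(i); compute d_i^2.
  (12-12)^2=0, (2-2)^2=0, (3-3)^2=0, (8-7)^2=1, (6-5)^2=1, (9-9)^2=0, (11-10)^2=1, (10-6)^2=16, (5-11)^2=36, (7-8)^2=1, (1-1)^2=0, (4-4)^2=0
sum(d^2) = 56.
Step 3: rho = 1 - 6*56 / (12*(12^2 - 1)) = 1 - 336/1716 = 0.804196.
Step 4: Under H0, t = rho * sqrt((n-2)/(1-rho^2)) = 4.2787 ~ t(10).
Step 5: Two-sided p-value from the t-distribution with 10 df = 0.001615.
Step 6: alpha = 0.1. reject H0.

rho = 0.8042, p = 0.001615, reject H0 at alpha = 0.1.


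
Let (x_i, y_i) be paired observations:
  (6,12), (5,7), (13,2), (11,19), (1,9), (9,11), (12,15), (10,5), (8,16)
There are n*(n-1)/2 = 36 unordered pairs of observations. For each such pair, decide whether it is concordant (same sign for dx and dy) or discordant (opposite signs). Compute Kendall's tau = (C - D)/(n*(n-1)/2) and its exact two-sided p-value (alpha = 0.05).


Step 1: Enumerate the 36 unordered pairs (i,j) with i<j and classify each by sign(x_j-x_i) * sign(y_j-y_i).
  (1,2):dx=-1,dy=-5->C; (1,3):dx=+7,dy=-10->D; (1,4):dx=+5,dy=+7->C; (1,5):dx=-5,dy=-3->C
  (1,6):dx=+3,dy=-1->D; (1,7):dx=+6,dy=+3->C; (1,8):dx=+4,dy=-7->D; (1,9):dx=+2,dy=+4->C
  (2,3):dx=+8,dy=-5->D; (2,4):dx=+6,dy=+12->C; (2,5):dx=-4,dy=+2->D; (2,6):dx=+4,dy=+4->C
  (2,7):dx=+7,dy=+8->C; (2,8):dx=+5,dy=-2->D; (2,9):dx=+3,dy=+9->C; (3,4):dx=-2,dy=+17->D
  (3,5):dx=-12,dy=+7->D; (3,6):dx=-4,dy=+9->D; (3,7):dx=-1,dy=+13->D; (3,8):dx=-3,dy=+3->D
  (3,9):dx=-5,dy=+14->D; (4,5):dx=-10,dy=-10->C; (4,6):dx=-2,dy=-8->C; (4,7):dx=+1,dy=-4->D
  (4,8):dx=-1,dy=-14->C; (4,9):dx=-3,dy=-3->C; (5,6):dx=+8,dy=+2->C; (5,7):dx=+11,dy=+6->C
  (5,8):dx=+9,dy=-4->D; (5,9):dx=+7,dy=+7->C; (6,7):dx=+3,dy=+4->C; (6,8):dx=+1,dy=-6->D
  (6,9):dx=-1,dy=+5->D; (7,8):dx=-2,dy=-10->C; (7,9):dx=-4,dy=+1->D; (8,9):dx=-2,dy=+11->D
Step 2: C = 18, D = 18, total pairs = 36.
Step 3: tau = (C - D)/(n(n-1)/2) = (18 - 18)/36 = 0.000000.
Step 4: Exact two-sided p-value (enumerate n! = 362880 permutations of y under H0): p = 1.000000.
Step 5: alpha = 0.05. fail to reject H0.

tau_b = 0.0000 (C=18, D=18), p = 1.000000, fail to reject H0.


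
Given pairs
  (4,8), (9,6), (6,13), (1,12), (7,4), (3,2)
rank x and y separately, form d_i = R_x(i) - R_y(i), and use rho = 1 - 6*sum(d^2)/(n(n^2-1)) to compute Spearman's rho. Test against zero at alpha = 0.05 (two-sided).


Step 1: Rank x and y separately (midranks; no ties here).
rank(x): 4->3, 9->6, 6->4, 1->1, 7->5, 3->2
rank(y): 8->4, 6->3, 13->6, 12->5, 4->2, 2->1
Step 2: d_i = R_x(i) - R_y(i); compute d_i^2.
  (3-4)^2=1, (6-3)^2=9, (4-6)^2=4, (1-5)^2=16, (5-2)^2=9, (2-1)^2=1
sum(d^2) = 40.
Step 3: rho = 1 - 6*40 / (6*(6^2 - 1)) = 1 - 240/210 = -0.142857.
Step 4: Under H0, t = rho * sqrt((n-2)/(1-rho^2)) = -0.2887 ~ t(4).
Step 5: Two-sided p-value from the t-distribution with 4 df = 0.787172.
Step 6: alpha = 0.05. fail to reject H0.

rho = -0.1429, p = 0.787172, fail to reject H0 at alpha = 0.05.


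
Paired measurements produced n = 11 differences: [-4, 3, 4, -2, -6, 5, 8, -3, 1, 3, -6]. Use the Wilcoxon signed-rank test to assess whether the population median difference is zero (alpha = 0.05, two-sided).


Step 1: Drop any zero differences (none here) and take |d_i|.
|d| = [4, 3, 4, 2, 6, 5, 8, 3, 1, 3, 6]
Step 2: Midrank |d_i| (ties get averaged ranks).
ranks: |4|->6.5, |3|->4, |4|->6.5, |2|->2, |6|->9.5, |5|->8, |8|->11, |3|->4, |1|->1, |3|->4, |6|->9.5
Step 3: Attach original signs; sum ranks with positive sign and with negative sign.
W+ = 4 + 6.5 + 8 + 11 + 1 + 4 = 34.5
W- = 6.5 + 2 + 9.5 + 4 + 9.5 = 31.5
(Check: W+ + W- = 66 should equal n(n+1)/2 = 66.)
Step 4: Test statistic W = min(W+, W-) = 31.5.
Step 5: Ties in |d|, so use the tie-corrected normal approximation.
        E[W] = n(n+1)/4 = 11*12/4 = 33.
        Tie groups: |d|=3 (t=3), |d|=4 (t=2), |d|=6 (t=2); sum(t^3 - t) = 36.
        Var[W] = n(n+1)(2n+1)/24 - sum(t^3-t)/48 = 3036/24 - 36/48 = 125.75.
        z = (W - E[W]) / sqrt(Var[W]) = (31.5 - 33) / 11.2138 = -0.1338.
        Two-sided p = 2*Phi(z) = 0.893590.
Step 6: alpha = 0.05. fail to reject H0.

W+ = 34.5, W- = 31.5, W = min = 31.5, p = 0.893590, fail to reject H0.


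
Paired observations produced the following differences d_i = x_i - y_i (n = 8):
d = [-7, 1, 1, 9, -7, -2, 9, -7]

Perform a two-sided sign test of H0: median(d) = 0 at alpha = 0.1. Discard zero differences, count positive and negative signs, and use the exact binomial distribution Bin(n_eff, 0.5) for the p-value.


Step 1: Discard zero differences. Original n = 8; n_eff = number of nonzero differences = 8.
Nonzero differences (with sign): -7, +1, +1, +9, -7, -2, +9, -7
Step 2: Count signs: positive = 4, negative = 4.
Step 3: Under H0: P(positive) = 0.5, so the number of positives S ~ Bin(8, 0.5).
Step 4: Two-sided exact p-value = sum of Bin(8,0.5) probabilities at or below the observed probability = 1.000000.
Step 5: alpha = 0.1. fail to reject H0.

n_eff = 8, pos = 4, neg = 4, p = 1.000000, fail to reject H0.


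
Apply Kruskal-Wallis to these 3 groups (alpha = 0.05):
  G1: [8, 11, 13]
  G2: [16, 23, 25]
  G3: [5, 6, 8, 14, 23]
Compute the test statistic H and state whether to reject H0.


Step 1: Combine all N = 11 observations and assign midranks.
sorted (value, group, rank): (5,G3,1), (6,G3,2), (8,G1,3.5), (8,G3,3.5), (11,G1,5), (13,G1,6), (14,G3,7), (16,G2,8), (23,G2,9.5), (23,G3,9.5), (25,G2,11)
Step 2: Sum ranks within each group.
R_1 = 14.5 (n_1 = 3)
R_2 = 28.5 (n_2 = 3)
R_3 = 23 (n_3 = 5)
Step 3: H = 12/(N(N+1)) * sum(R_i^2/n_i) - 3(N+1)
     = 12/(11*12) * (14.5^2/3 + 28.5^2/3 + 23^2/5) - 3*12
     = 0.090909 * 446.633 - 36
     = 4.603030.
Step 4: Ties present; correction factor C = 1 - 12/(11^3 - 11) = 0.990909. Corrected H = 4.603030 / 0.990909 = 4.645260.
Step 5: Under H0, H ~ chi^2(2); p-value = 0.098015.
Step 6: alpha = 0.05. fail to reject H0.

H = 4.6453, df = 2, p = 0.098015, fail to reject H0.


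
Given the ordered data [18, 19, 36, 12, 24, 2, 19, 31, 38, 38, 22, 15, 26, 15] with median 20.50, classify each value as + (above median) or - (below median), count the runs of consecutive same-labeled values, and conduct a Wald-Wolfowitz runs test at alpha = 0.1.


Step 1: Compute median = 20.50; label A = above, B = below.
Labels in order: BBABABBAAAABAB  (n_A = 7, n_B = 7)
Step 2: Count runs R = 9.
Step 3: Under H0 (random ordering), E[R] = 2*n_A*n_B/(n_A+n_B) + 1 = 2*7*7/14 + 1 = 8.0000.
        Var[R] = 2*n_A*n_B*(2*n_A*n_B - n_A - n_B) / ((n_A+n_B)^2 * (n_A+n_B-1)) = 8232/2548 = 3.2308.
        SD[R] = 1.7974.
Step 4: Continuity-corrected z = (R - 0.5 - E[R]) / SD[R] = (9 - 0.5 - 8.0000) / 1.7974 = 0.2782.
Step 5: Two-sided p-value via normal approximation = 2*(1 - Phi(|z|)) = 0.780879.
Step 6: alpha = 0.1. fail to reject H0.

R = 9, z = 0.2782, p = 0.780879, fail to reject H0.


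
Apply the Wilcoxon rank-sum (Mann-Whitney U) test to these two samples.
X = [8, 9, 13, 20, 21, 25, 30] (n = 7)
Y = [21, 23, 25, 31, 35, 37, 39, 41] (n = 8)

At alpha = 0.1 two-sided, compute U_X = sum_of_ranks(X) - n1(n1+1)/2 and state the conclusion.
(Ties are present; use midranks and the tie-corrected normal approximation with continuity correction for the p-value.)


Step 1: Combine and sort all 15 observations; assign midranks.
sorted (value, group): (8,X), (9,X), (13,X), (20,X), (21,X), (21,Y), (23,Y), (25,X), (25,Y), (30,X), (31,Y), (35,Y), (37,Y), (39,Y), (41,Y)
ranks: 8->1, 9->2, 13->3, 20->4, 21->5.5, 21->5.5, 23->7, 25->8.5, 25->8.5, 30->10, 31->11, 35->12, 37->13, 39->14, 41->15
Step 2: Rank sum for X: R1 = 1 + 2 + 3 + 4 + 5.5 + 8.5 + 10 = 34.
Step 3: U_X = R1 - n1(n1+1)/2 = 34 - 7*8/2 = 34 - 28 = 6.
       U_Y = n1*n2 - U_X = 56 - 6 = 50.
Step 4: Ties are present, so use the tie-corrected normal approximation (with continuity correction) for the p-value.
Step 5: p-value = 0.012681; compare to alpha = 0.1. reject H0.

U_X = 6, p = 0.012681, reject H0 at alpha = 0.1.


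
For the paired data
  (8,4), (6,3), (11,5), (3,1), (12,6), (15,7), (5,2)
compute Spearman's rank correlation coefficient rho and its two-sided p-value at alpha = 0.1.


Step 1: Rank x and y separately (midranks; no ties here).
rank(x): 8->4, 6->3, 11->5, 3->1, 12->6, 15->7, 5->2
rank(y): 4->4, 3->3, 5->5, 1->1, 6->6, 7->7, 2->2
Step 2: d_i = R_x(i) - R_y(i); compute d_i^2.
  (4-4)^2=0, (3-3)^2=0, (5-5)^2=0, (1-1)^2=0, (6-6)^2=0, (7-7)^2=0, (2-2)^2=0
sum(d^2) = 0.
Step 3: rho = 1 - 6*0 / (7*(7^2 - 1)) = 1 - 0/336 = 1.000000.
Step 5: Two-sided p-value from the t-distribution with 5 df = 0.000000.
Step 6: alpha = 0.1. reject H0.

rho = 1.0000, p = 0.000000, reject H0 at alpha = 0.1.


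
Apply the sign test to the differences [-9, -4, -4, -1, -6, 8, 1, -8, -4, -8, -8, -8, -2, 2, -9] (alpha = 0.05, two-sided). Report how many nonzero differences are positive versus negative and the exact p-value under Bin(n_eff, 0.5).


Step 1: Discard zero differences. Original n = 15; n_eff = number of nonzero differences = 15.
Nonzero differences (with sign): -9, -4, -4, -1, -6, +8, +1, -8, -4, -8, -8, -8, -2, +2, -9
Step 2: Count signs: positive = 3, negative = 12.
Step 3: Under H0: P(positive) = 0.5, so the number of positives S ~ Bin(15, 0.5).
Step 4: Two-sided exact p-value = sum of Bin(15,0.5) probabilities at or below the observed probability = 0.035156.
Step 5: alpha = 0.05. reject H0.

n_eff = 15, pos = 3, neg = 12, p = 0.035156, reject H0.


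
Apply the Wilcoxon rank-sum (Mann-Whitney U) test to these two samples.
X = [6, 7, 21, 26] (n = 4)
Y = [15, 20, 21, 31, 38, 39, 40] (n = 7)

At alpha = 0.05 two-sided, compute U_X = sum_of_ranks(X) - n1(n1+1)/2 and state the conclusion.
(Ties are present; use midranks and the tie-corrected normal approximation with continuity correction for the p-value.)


Step 1: Combine and sort all 11 observations; assign midranks.
sorted (value, group): (6,X), (7,X), (15,Y), (20,Y), (21,X), (21,Y), (26,X), (31,Y), (38,Y), (39,Y), (40,Y)
ranks: 6->1, 7->2, 15->3, 20->4, 21->5.5, 21->5.5, 26->7, 31->8, 38->9, 39->10, 40->11
Step 2: Rank sum for X: R1 = 1 + 2 + 5.5 + 7 = 15.5.
Step 3: U_X = R1 - n1(n1+1)/2 = 15.5 - 4*5/2 = 15.5 - 10 = 5.5.
       U_Y = n1*n2 - U_X = 28 - 5.5 = 22.5.
Step 4: Ties are present, so use the tie-corrected normal approximation (with continuity correction) for the p-value.
Step 5: p-value = 0.129695; compare to alpha = 0.05. fail to reject H0.

U_X = 5.5, p = 0.129695, fail to reject H0 at alpha = 0.05.


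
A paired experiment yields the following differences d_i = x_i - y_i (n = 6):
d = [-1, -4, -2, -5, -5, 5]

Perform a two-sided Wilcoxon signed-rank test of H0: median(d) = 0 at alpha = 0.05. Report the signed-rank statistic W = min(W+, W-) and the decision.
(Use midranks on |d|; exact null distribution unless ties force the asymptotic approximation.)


Step 1: Drop any zero differences (none here) and take |d_i|.
|d| = [1, 4, 2, 5, 5, 5]
Step 2: Midrank |d_i| (ties get averaged ranks).
ranks: |1|->1, |4|->3, |2|->2, |5|->5, |5|->5, |5|->5
Step 3: Attach original signs; sum ranks with positive sign and with negative sign.
W+ = 5 = 5
W- = 1 + 3 + 2 + 5 + 5 = 16
(Check: W+ + W- = 21 should equal n(n+1)/2 = 21.)
Step 4: Test statistic W = min(W+, W-) = 5.
Step 5: Ties in |d|, so use the tie-corrected normal approximation.
        E[W] = n(n+1)/4 = 6*7/4 = 10.5.
        Tie groups: |d|=5 (t=3); sum(t^3 - t) = 24.
        Var[W] = n(n+1)(2n+1)/24 - sum(t^3-t)/48 = 546/24 - 24/48 = 22.25.
        z = (W - E[W]) / sqrt(Var[W]) = (5 - 10.5) / 4.7170 = -1.1660.
        Two-sided p = 2*Phi(z) = 0.243615.
Step 6: alpha = 0.05. fail to reject H0.

W+ = 5, W- = 16, W = min = 5, p = 0.243615, fail to reject H0.


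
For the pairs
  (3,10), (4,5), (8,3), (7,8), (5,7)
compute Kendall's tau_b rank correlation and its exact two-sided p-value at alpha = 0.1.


Step 1: Enumerate the 10 unordered pairs (i,j) with i<j and classify each by sign(x_j-x_i) * sign(y_j-y_i).
  (1,2):dx=+1,dy=-5->D; (1,3):dx=+5,dy=-7->D; (1,4):dx=+4,dy=-2->D; (1,5):dx=+2,dy=-3->D
  (2,3):dx=+4,dy=-2->D; (2,4):dx=+3,dy=+3->C; (2,5):dx=+1,dy=+2->C; (3,4):dx=-1,dy=+5->D
  (3,5):dx=-3,dy=+4->D; (4,5):dx=-2,dy=-1->C
Step 2: C = 3, D = 7, total pairs = 10.
Step 3: tau = (C - D)/(n(n-1)/2) = (3 - 7)/10 = -0.400000.
Step 4: Exact two-sided p-value (enumerate n! = 120 permutations of y under H0): p = 0.483333.
Step 5: alpha = 0.1. fail to reject H0.

tau_b = -0.4000 (C=3, D=7), p = 0.483333, fail to reject H0.


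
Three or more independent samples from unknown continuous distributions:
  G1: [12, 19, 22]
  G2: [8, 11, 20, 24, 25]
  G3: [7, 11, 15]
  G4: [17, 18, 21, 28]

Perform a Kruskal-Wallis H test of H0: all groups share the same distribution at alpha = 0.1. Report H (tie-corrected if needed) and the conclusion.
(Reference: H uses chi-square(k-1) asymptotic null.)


Step 1: Combine all N = 15 observations and assign midranks.
sorted (value, group, rank): (7,G3,1), (8,G2,2), (11,G2,3.5), (11,G3,3.5), (12,G1,5), (15,G3,6), (17,G4,7), (18,G4,8), (19,G1,9), (20,G2,10), (21,G4,11), (22,G1,12), (24,G2,13), (25,G2,14), (28,G4,15)
Step 2: Sum ranks within each group.
R_1 = 26 (n_1 = 3)
R_2 = 42.5 (n_2 = 5)
R_3 = 10.5 (n_3 = 3)
R_4 = 41 (n_4 = 4)
Step 3: H = 12/(N(N+1)) * sum(R_i^2/n_i) - 3(N+1)
     = 12/(15*16) * (26^2/3 + 42.5^2/5 + 10.5^2/3 + 41^2/4) - 3*16
     = 0.050000 * 1043.58 - 48
     = 4.179167.
Step 4: Ties present; correction factor C = 1 - 6/(15^3 - 15) = 0.998214. Corrected H = 4.179167 / 0.998214 = 4.186643.
Step 5: Under H0, H ~ chi^2(3); p-value = 0.242003.
Step 6: alpha = 0.1. fail to reject H0.

H = 4.1866, df = 3, p = 0.242003, fail to reject H0.


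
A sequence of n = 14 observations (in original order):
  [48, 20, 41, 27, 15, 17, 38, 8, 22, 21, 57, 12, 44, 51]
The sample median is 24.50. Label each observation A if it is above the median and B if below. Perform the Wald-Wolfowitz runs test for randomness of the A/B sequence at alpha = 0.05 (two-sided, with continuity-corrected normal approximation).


Step 1: Compute median = 24.50; label A = above, B = below.
Labels in order: ABAABBABBBABAA  (n_A = 7, n_B = 7)
Step 2: Count runs R = 9.
Step 3: Under H0 (random ordering), E[R] = 2*n_A*n_B/(n_A+n_B) + 1 = 2*7*7/14 + 1 = 8.0000.
        Var[R] = 2*n_A*n_B*(2*n_A*n_B - n_A - n_B) / ((n_A+n_B)^2 * (n_A+n_B-1)) = 8232/2548 = 3.2308.
        SD[R] = 1.7974.
Step 4: Continuity-corrected z = (R - 0.5 - E[R]) / SD[R] = (9 - 0.5 - 8.0000) / 1.7974 = 0.2782.
Step 5: Two-sided p-value via normal approximation = 2*(1 - Phi(|z|)) = 0.780879.
Step 6: alpha = 0.05. fail to reject H0.

R = 9, z = 0.2782, p = 0.780879, fail to reject H0.


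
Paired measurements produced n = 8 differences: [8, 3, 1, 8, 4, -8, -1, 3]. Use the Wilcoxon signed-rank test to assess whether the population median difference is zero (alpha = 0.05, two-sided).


Step 1: Drop any zero differences (none here) and take |d_i|.
|d| = [8, 3, 1, 8, 4, 8, 1, 3]
Step 2: Midrank |d_i| (ties get averaged ranks).
ranks: |8|->7, |3|->3.5, |1|->1.5, |8|->7, |4|->5, |8|->7, |1|->1.5, |3|->3.5
Step 3: Attach original signs; sum ranks with positive sign and with negative sign.
W+ = 7 + 3.5 + 1.5 + 7 + 5 + 3.5 = 27.5
W- = 7 + 1.5 = 8.5
(Check: W+ + W- = 36 should equal n(n+1)/2 = 36.)
Step 4: Test statistic W = min(W+, W-) = 8.5.
Step 5: Ties in |d|, so use the tie-corrected normal approximation.
        E[W] = n(n+1)/4 = 8*9/4 = 18.
        Tie groups: |d|=1 (t=2), |d|=3 (t=2), |d|=8 (t=3); sum(t^3 - t) = 36.
        Var[W] = n(n+1)(2n+1)/24 - sum(t^3-t)/48 = 1224/24 - 36/48 = 50.25.
        z = (W - E[W]) / sqrt(Var[W]) = (8.5 - 18) / 7.0887 = -1.3402.
        Two-sided p = 2*Phi(z) = 0.180194.
Step 6: alpha = 0.05. fail to reject H0.

W+ = 27.5, W- = 8.5, W = min = 8.5, p = 0.180194, fail to reject H0.


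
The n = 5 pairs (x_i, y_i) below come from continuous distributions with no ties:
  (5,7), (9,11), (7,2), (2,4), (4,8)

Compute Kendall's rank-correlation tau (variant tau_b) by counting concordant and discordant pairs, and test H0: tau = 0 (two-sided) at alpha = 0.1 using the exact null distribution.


Step 1: Enumerate the 10 unordered pairs (i,j) with i<j and classify each by sign(x_j-x_i) * sign(y_j-y_i).
  (1,2):dx=+4,dy=+4->C; (1,3):dx=+2,dy=-5->D; (1,4):dx=-3,dy=-3->C; (1,5):dx=-1,dy=+1->D
  (2,3):dx=-2,dy=-9->C; (2,4):dx=-7,dy=-7->C; (2,5):dx=-5,dy=-3->C; (3,4):dx=-5,dy=+2->D
  (3,5):dx=-3,dy=+6->D; (4,5):dx=+2,dy=+4->C
Step 2: C = 6, D = 4, total pairs = 10.
Step 3: tau = (C - D)/(n(n-1)/2) = (6 - 4)/10 = 0.200000.
Step 4: Exact two-sided p-value (enumerate n! = 120 permutations of y under H0): p = 0.816667.
Step 5: alpha = 0.1. fail to reject H0.

tau_b = 0.2000 (C=6, D=4), p = 0.816667, fail to reject H0.


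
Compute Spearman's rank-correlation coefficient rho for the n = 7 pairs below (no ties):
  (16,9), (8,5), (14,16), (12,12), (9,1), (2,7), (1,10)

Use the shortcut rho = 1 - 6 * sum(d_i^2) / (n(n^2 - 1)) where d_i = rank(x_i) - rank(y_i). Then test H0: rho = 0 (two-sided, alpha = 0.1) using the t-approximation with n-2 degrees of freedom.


Step 1: Rank x and y separately (midranks; no ties here).
rank(x): 16->7, 8->3, 14->6, 12->5, 9->4, 2->2, 1->1
rank(y): 9->4, 5->2, 16->7, 12->6, 1->1, 7->3, 10->5
Step 2: d_i = R_x(i) - R_y(i); compute d_i^2.
  (7-4)^2=9, (3-2)^2=1, (6-7)^2=1, (5-6)^2=1, (4-1)^2=9, (2-3)^2=1, (1-5)^2=16
sum(d^2) = 38.
Step 3: rho = 1 - 6*38 / (7*(7^2 - 1)) = 1 - 228/336 = 0.321429.
Step 4: Under H0, t = rho * sqrt((n-2)/(1-rho^2)) = 0.7590 ~ t(5).
Step 5: Two-sided p-value from the t-distribution with 5 df = 0.482072.
Step 6: alpha = 0.1. fail to reject H0.

rho = 0.3214, p = 0.482072, fail to reject H0 at alpha = 0.1.


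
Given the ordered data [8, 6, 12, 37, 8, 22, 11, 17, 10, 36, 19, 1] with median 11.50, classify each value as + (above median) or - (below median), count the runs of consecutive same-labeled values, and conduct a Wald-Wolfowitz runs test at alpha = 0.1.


Step 1: Compute median = 11.50; label A = above, B = below.
Labels in order: BBAABABABAAB  (n_A = 6, n_B = 6)
Step 2: Count runs R = 9.
Step 3: Under H0 (random ordering), E[R] = 2*n_A*n_B/(n_A+n_B) + 1 = 2*6*6/12 + 1 = 7.0000.
        Var[R] = 2*n_A*n_B*(2*n_A*n_B - n_A - n_B) / ((n_A+n_B)^2 * (n_A+n_B-1)) = 4320/1584 = 2.7273.
        SD[R] = 1.6514.
Step 4: Continuity-corrected z = (R - 0.5 - E[R]) / SD[R] = (9 - 0.5 - 7.0000) / 1.6514 = 0.9083.
Step 5: Two-sided p-value via normal approximation = 2*(1 - Phi(|z|)) = 0.363722.
Step 6: alpha = 0.1. fail to reject H0.

R = 9, z = 0.9083, p = 0.363722, fail to reject H0.


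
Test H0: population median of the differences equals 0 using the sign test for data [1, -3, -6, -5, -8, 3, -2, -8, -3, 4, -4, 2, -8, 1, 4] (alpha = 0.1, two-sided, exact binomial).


Step 1: Discard zero differences. Original n = 15; n_eff = number of nonzero differences = 15.
Nonzero differences (with sign): +1, -3, -6, -5, -8, +3, -2, -8, -3, +4, -4, +2, -8, +1, +4
Step 2: Count signs: positive = 6, negative = 9.
Step 3: Under H0: P(positive) = 0.5, so the number of positives S ~ Bin(15, 0.5).
Step 4: Two-sided exact p-value = sum of Bin(15,0.5) probabilities at or below the observed probability = 0.607239.
Step 5: alpha = 0.1. fail to reject H0.

n_eff = 15, pos = 6, neg = 9, p = 0.607239, fail to reject H0.


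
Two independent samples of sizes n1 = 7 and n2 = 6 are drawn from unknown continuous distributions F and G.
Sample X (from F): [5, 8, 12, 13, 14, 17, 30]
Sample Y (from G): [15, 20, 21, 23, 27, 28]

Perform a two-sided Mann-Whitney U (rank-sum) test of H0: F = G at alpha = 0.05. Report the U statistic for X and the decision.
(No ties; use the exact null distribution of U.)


Step 1: Combine and sort all 13 observations; assign midranks.
sorted (value, group): (5,X), (8,X), (12,X), (13,X), (14,X), (15,Y), (17,X), (20,Y), (21,Y), (23,Y), (27,Y), (28,Y), (30,X)
ranks: 5->1, 8->2, 12->3, 13->4, 14->5, 15->6, 17->7, 20->8, 21->9, 23->10, 27->11, 28->12, 30->13
Step 2: Rank sum for X: R1 = 1 + 2 + 3 + 4 + 5 + 7 + 13 = 35.
Step 3: U_X = R1 - n1(n1+1)/2 = 35 - 7*8/2 = 35 - 28 = 7.
       U_Y = n1*n2 - U_X = 42 - 7 = 35.
Step 4: No ties, so the exact null distribution of U (based on enumerating the C(13,7) = 1716 equally likely rank assignments) gives the two-sided p-value.
Step 5: p-value = 0.051282; compare to alpha = 0.05. fail to reject H0.

U_X = 7, p = 0.051282, fail to reject H0 at alpha = 0.05.


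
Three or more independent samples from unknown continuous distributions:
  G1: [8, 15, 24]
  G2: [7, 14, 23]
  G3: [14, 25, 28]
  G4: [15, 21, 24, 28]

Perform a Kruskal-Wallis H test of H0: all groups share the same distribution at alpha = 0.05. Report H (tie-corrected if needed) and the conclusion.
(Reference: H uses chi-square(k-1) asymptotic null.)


Step 1: Combine all N = 13 observations and assign midranks.
sorted (value, group, rank): (7,G2,1), (8,G1,2), (14,G2,3.5), (14,G3,3.5), (15,G1,5.5), (15,G4,5.5), (21,G4,7), (23,G2,8), (24,G1,9.5), (24,G4,9.5), (25,G3,11), (28,G3,12.5), (28,G4,12.5)
Step 2: Sum ranks within each group.
R_1 = 17 (n_1 = 3)
R_2 = 12.5 (n_2 = 3)
R_3 = 27 (n_3 = 3)
R_4 = 34.5 (n_4 = 4)
Step 3: H = 12/(N(N+1)) * sum(R_i^2/n_i) - 3(N+1)
     = 12/(13*14) * (17^2/3 + 12.5^2/3 + 27^2/3 + 34.5^2/4) - 3*14
     = 0.065934 * 688.979 - 42
     = 3.427198.
Step 4: Ties present; correction factor C = 1 - 24/(13^3 - 13) = 0.989011. Corrected H = 3.427198 / 0.989011 = 3.465278.
Step 5: Under H0, H ~ chi^2(3); p-value = 0.325293.
Step 6: alpha = 0.05. fail to reject H0.

H = 3.4653, df = 3, p = 0.325293, fail to reject H0.


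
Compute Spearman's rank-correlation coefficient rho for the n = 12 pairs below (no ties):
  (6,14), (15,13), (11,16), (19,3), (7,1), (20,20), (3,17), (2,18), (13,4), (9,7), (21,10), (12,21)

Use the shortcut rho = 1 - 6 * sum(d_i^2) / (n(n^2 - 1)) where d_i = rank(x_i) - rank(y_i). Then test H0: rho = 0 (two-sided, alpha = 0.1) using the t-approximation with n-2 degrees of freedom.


Step 1: Rank x and y separately (midranks; no ties here).
rank(x): 6->3, 15->9, 11->6, 19->10, 7->4, 20->11, 3->2, 2->1, 13->8, 9->5, 21->12, 12->7
rank(y): 14->7, 13->6, 16->8, 3->2, 1->1, 20->11, 17->9, 18->10, 4->3, 7->4, 10->5, 21->12
Step 2: d_i = R_x(i) - R_y(i); compute d_i^2.
  (3-7)^2=16, (9-6)^2=9, (6-8)^2=4, (10-2)^2=64, (4-1)^2=9, (11-11)^2=0, (2-9)^2=49, (1-10)^2=81, (8-3)^2=25, (5-4)^2=1, (12-5)^2=49, (7-12)^2=25
sum(d^2) = 332.
Step 3: rho = 1 - 6*332 / (12*(12^2 - 1)) = 1 - 1992/1716 = -0.160839.
Step 4: Under H0, t = rho * sqrt((n-2)/(1-rho^2)) = -0.5153 ~ t(10).
Step 5: Two-sided p-value from the t-distribution with 10 df = 0.617523.
Step 6: alpha = 0.1. fail to reject H0.

rho = -0.1608, p = 0.617523, fail to reject H0 at alpha = 0.1.


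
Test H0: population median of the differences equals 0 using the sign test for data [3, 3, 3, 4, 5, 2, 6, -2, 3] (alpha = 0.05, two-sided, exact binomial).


Step 1: Discard zero differences. Original n = 9; n_eff = number of nonzero differences = 9.
Nonzero differences (with sign): +3, +3, +3, +4, +5, +2, +6, -2, +3
Step 2: Count signs: positive = 8, negative = 1.
Step 3: Under H0: P(positive) = 0.5, so the number of positives S ~ Bin(9, 0.5).
Step 4: Two-sided exact p-value = sum of Bin(9,0.5) probabilities at or below the observed probability = 0.039062.
Step 5: alpha = 0.05. reject H0.

n_eff = 9, pos = 8, neg = 1, p = 0.039062, reject H0.


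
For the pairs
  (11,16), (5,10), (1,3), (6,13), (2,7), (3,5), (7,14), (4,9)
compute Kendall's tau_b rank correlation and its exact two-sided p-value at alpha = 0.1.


Step 1: Enumerate the 28 unordered pairs (i,j) with i<j and classify each by sign(x_j-x_i) * sign(y_j-y_i).
  (1,2):dx=-6,dy=-6->C; (1,3):dx=-10,dy=-13->C; (1,4):dx=-5,dy=-3->C; (1,5):dx=-9,dy=-9->C
  (1,6):dx=-8,dy=-11->C; (1,7):dx=-4,dy=-2->C; (1,8):dx=-7,dy=-7->C; (2,3):dx=-4,dy=-7->C
  (2,4):dx=+1,dy=+3->C; (2,5):dx=-3,dy=-3->C; (2,6):dx=-2,dy=-5->C; (2,7):dx=+2,dy=+4->C
  (2,8):dx=-1,dy=-1->C; (3,4):dx=+5,dy=+10->C; (3,5):dx=+1,dy=+4->C; (3,6):dx=+2,dy=+2->C
  (3,7):dx=+6,dy=+11->C; (3,8):dx=+3,dy=+6->C; (4,5):dx=-4,dy=-6->C; (4,6):dx=-3,dy=-8->C
  (4,7):dx=+1,dy=+1->C; (4,8):dx=-2,dy=-4->C; (5,6):dx=+1,dy=-2->D; (5,7):dx=+5,dy=+7->C
  (5,8):dx=+2,dy=+2->C; (6,7):dx=+4,dy=+9->C; (6,8):dx=+1,dy=+4->C; (7,8):dx=-3,dy=-5->C
Step 2: C = 27, D = 1, total pairs = 28.
Step 3: tau = (C - D)/(n(n-1)/2) = (27 - 1)/28 = 0.928571.
Step 4: Exact two-sided p-value (enumerate n! = 40320 permutations of y under H0): p = 0.000397.
Step 5: alpha = 0.1. reject H0.

tau_b = 0.9286 (C=27, D=1), p = 0.000397, reject H0.


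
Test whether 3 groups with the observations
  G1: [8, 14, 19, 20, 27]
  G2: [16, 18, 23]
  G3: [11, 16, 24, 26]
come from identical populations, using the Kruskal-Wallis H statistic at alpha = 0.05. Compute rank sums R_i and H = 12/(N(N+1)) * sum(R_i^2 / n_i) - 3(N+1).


Step 1: Combine all N = 12 observations and assign midranks.
sorted (value, group, rank): (8,G1,1), (11,G3,2), (14,G1,3), (16,G2,4.5), (16,G3,4.5), (18,G2,6), (19,G1,7), (20,G1,8), (23,G2,9), (24,G3,10), (26,G3,11), (27,G1,12)
Step 2: Sum ranks within each group.
R_1 = 31 (n_1 = 5)
R_2 = 19.5 (n_2 = 3)
R_3 = 27.5 (n_3 = 4)
Step 3: H = 12/(N(N+1)) * sum(R_i^2/n_i) - 3(N+1)
     = 12/(12*13) * (31^2/5 + 19.5^2/3 + 27.5^2/4) - 3*13
     = 0.076923 * 508.012 - 39
     = 0.077885.
Step 4: Ties present; correction factor C = 1 - 6/(12^3 - 12) = 0.996503. Corrected H = 0.077885 / 0.996503 = 0.078158.
Step 5: Under H0, H ~ chi^2(2); p-value = 0.961675.
Step 6: alpha = 0.05. fail to reject H0.

H = 0.0782, df = 2, p = 0.961675, fail to reject H0.


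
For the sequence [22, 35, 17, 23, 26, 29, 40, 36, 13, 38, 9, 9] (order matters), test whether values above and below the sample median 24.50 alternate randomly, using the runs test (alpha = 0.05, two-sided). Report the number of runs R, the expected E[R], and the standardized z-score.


Step 1: Compute median = 24.50; label A = above, B = below.
Labels in order: BABBAAAABABB  (n_A = 6, n_B = 6)
Step 2: Count runs R = 7.
Step 3: Under H0 (random ordering), E[R] = 2*n_A*n_B/(n_A+n_B) + 1 = 2*6*6/12 + 1 = 7.0000.
        Var[R] = 2*n_A*n_B*(2*n_A*n_B - n_A - n_B) / ((n_A+n_B)^2 * (n_A+n_B-1)) = 4320/1584 = 2.7273.
        SD[R] = 1.6514.
Step 4: R = E[R], so z = 0 with no continuity correction.
Step 5: Two-sided p-value via normal approximation = 2*(1 - Phi(|z|)) = 1.000000.
Step 6: alpha = 0.05. fail to reject H0.

R = 7, z = 0.0000, p = 1.000000, fail to reject H0.


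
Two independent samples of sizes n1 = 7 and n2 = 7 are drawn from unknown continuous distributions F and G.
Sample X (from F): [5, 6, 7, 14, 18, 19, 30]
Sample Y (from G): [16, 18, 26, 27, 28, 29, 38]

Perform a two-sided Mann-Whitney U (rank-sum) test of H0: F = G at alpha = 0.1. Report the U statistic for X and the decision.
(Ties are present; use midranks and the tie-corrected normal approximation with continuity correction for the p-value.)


Step 1: Combine and sort all 14 observations; assign midranks.
sorted (value, group): (5,X), (6,X), (7,X), (14,X), (16,Y), (18,X), (18,Y), (19,X), (26,Y), (27,Y), (28,Y), (29,Y), (30,X), (38,Y)
ranks: 5->1, 6->2, 7->3, 14->4, 16->5, 18->6.5, 18->6.5, 19->8, 26->9, 27->10, 28->11, 29->12, 30->13, 38->14
Step 2: Rank sum for X: R1 = 1 + 2 + 3 + 4 + 6.5 + 8 + 13 = 37.5.
Step 3: U_X = R1 - n1(n1+1)/2 = 37.5 - 7*8/2 = 37.5 - 28 = 9.5.
       U_Y = n1*n2 - U_X = 49 - 9.5 = 39.5.
Step 4: Ties are present, so use the tie-corrected normal approximation (with continuity correction) for the p-value.
Step 5: p-value = 0.063627; compare to alpha = 0.1. reject H0.

U_X = 9.5, p = 0.063627, reject H0 at alpha = 0.1.


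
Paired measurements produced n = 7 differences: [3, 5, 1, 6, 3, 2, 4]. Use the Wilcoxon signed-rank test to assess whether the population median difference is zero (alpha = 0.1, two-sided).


Step 1: Drop any zero differences (none here) and take |d_i|.
|d| = [3, 5, 1, 6, 3, 2, 4]
Step 2: Midrank |d_i| (ties get averaged ranks).
ranks: |3|->3.5, |5|->6, |1|->1, |6|->7, |3|->3.5, |2|->2, |4|->5
Step 3: Attach original signs; sum ranks with positive sign and with negative sign.
W+ = 3.5 + 6 + 1 + 7 + 3.5 + 2 + 5 = 28
W- = 0 = 0
(Check: W+ + W- = 28 should equal n(n+1)/2 = 28.)
Step 4: Test statistic W = min(W+, W-) = 0.
Step 5: Ties in |d|, so use the tie-corrected normal approximation.
        E[W] = n(n+1)/4 = 7*8/4 = 14.
        Tie groups: |d|=3 (t=2); sum(t^3 - t) = 6.
        Var[W] = n(n+1)(2n+1)/24 - sum(t^3-t)/48 = 840/24 - 6/48 = 34.875.
        z = (W - E[W]) / sqrt(Var[W]) = (0 - 14) / 5.9055 = -2.3707.
        Two-sided p = 2*Phi(z) = 0.017756.
Step 6: alpha = 0.1. reject H0.

W+ = 28, W- = 0, W = min = 0, p = 0.017756, reject H0.


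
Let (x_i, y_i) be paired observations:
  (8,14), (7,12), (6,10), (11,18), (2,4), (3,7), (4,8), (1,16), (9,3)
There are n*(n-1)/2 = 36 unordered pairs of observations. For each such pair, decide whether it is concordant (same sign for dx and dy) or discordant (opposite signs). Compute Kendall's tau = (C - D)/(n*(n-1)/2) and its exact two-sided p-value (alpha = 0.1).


Step 1: Enumerate the 36 unordered pairs (i,j) with i<j and classify each by sign(x_j-x_i) * sign(y_j-y_i).
  (1,2):dx=-1,dy=-2->C; (1,3):dx=-2,dy=-4->C; (1,4):dx=+3,dy=+4->C; (1,5):dx=-6,dy=-10->C
  (1,6):dx=-5,dy=-7->C; (1,7):dx=-4,dy=-6->C; (1,8):dx=-7,dy=+2->D; (1,9):dx=+1,dy=-11->D
  (2,3):dx=-1,dy=-2->C; (2,4):dx=+4,dy=+6->C; (2,5):dx=-5,dy=-8->C; (2,6):dx=-4,dy=-5->C
  (2,7):dx=-3,dy=-4->C; (2,8):dx=-6,dy=+4->D; (2,9):dx=+2,dy=-9->D; (3,4):dx=+5,dy=+8->C
  (3,5):dx=-4,dy=-6->C; (3,6):dx=-3,dy=-3->C; (3,7):dx=-2,dy=-2->C; (3,8):dx=-5,dy=+6->D
  (3,9):dx=+3,dy=-7->D; (4,5):dx=-9,dy=-14->C; (4,6):dx=-8,dy=-11->C; (4,7):dx=-7,dy=-10->C
  (4,8):dx=-10,dy=-2->C; (4,9):dx=-2,dy=-15->C; (5,6):dx=+1,dy=+3->C; (5,7):dx=+2,dy=+4->C
  (5,8):dx=-1,dy=+12->D; (5,9):dx=+7,dy=-1->D; (6,7):dx=+1,dy=+1->C; (6,8):dx=-2,dy=+9->D
  (6,9):dx=+6,dy=-4->D; (7,8):dx=-3,dy=+8->D; (7,9):dx=+5,dy=-5->D; (8,9):dx=+8,dy=-13->D
Step 2: C = 23, D = 13, total pairs = 36.
Step 3: tau = (C - D)/(n(n-1)/2) = (23 - 13)/36 = 0.277778.
Step 4: Exact two-sided p-value (enumerate n! = 362880 permutations of y under H0): p = 0.358488.
Step 5: alpha = 0.1. fail to reject H0.

tau_b = 0.2778 (C=23, D=13), p = 0.358488, fail to reject H0.


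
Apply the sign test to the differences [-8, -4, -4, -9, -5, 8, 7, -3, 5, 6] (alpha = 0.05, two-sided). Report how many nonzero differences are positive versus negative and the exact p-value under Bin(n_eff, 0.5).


Step 1: Discard zero differences. Original n = 10; n_eff = number of nonzero differences = 10.
Nonzero differences (with sign): -8, -4, -4, -9, -5, +8, +7, -3, +5, +6
Step 2: Count signs: positive = 4, negative = 6.
Step 3: Under H0: P(positive) = 0.5, so the number of positives S ~ Bin(10, 0.5).
Step 4: Two-sided exact p-value = sum of Bin(10,0.5) probabilities at or below the observed probability = 0.753906.
Step 5: alpha = 0.05. fail to reject H0.

n_eff = 10, pos = 4, neg = 6, p = 0.753906, fail to reject H0.


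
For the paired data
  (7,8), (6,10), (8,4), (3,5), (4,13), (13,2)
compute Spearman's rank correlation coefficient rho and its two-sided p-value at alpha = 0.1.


Step 1: Rank x and y separately (midranks; no ties here).
rank(x): 7->4, 6->3, 8->5, 3->1, 4->2, 13->6
rank(y): 8->4, 10->5, 4->2, 5->3, 13->6, 2->1
Step 2: d_i = R_x(i) - R_y(i); compute d_i^2.
  (4-4)^2=0, (3-5)^2=4, (5-2)^2=9, (1-3)^2=4, (2-6)^2=16, (6-1)^2=25
sum(d^2) = 58.
Step 3: rho = 1 - 6*58 / (6*(6^2 - 1)) = 1 - 348/210 = -0.657143.
Step 4: Under H0, t = rho * sqrt((n-2)/(1-rho^2)) = -1.7436 ~ t(4).
Step 5: Two-sided p-value from the t-distribution with 4 df = 0.156175.
Step 6: alpha = 0.1. fail to reject H0.

rho = -0.6571, p = 0.156175, fail to reject H0 at alpha = 0.1.


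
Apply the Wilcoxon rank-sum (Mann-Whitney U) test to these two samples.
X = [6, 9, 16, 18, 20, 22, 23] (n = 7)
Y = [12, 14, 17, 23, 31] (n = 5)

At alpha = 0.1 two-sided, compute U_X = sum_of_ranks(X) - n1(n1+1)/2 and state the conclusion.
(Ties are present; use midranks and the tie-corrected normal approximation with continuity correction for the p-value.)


Step 1: Combine and sort all 12 observations; assign midranks.
sorted (value, group): (6,X), (9,X), (12,Y), (14,Y), (16,X), (17,Y), (18,X), (20,X), (22,X), (23,X), (23,Y), (31,Y)
ranks: 6->1, 9->2, 12->3, 14->4, 16->5, 17->6, 18->7, 20->8, 22->9, 23->10.5, 23->10.5, 31->12
Step 2: Rank sum for X: R1 = 1 + 2 + 5 + 7 + 8 + 9 + 10.5 = 42.5.
Step 3: U_X = R1 - n1(n1+1)/2 = 42.5 - 7*8/2 = 42.5 - 28 = 14.5.
       U_Y = n1*n2 - U_X = 35 - 14.5 = 20.5.
Step 4: Ties are present, so use the tie-corrected normal approximation (with continuity correction) for the p-value.
Step 5: p-value = 0.684221; compare to alpha = 0.1. fail to reject H0.

U_X = 14.5, p = 0.684221, fail to reject H0 at alpha = 0.1.


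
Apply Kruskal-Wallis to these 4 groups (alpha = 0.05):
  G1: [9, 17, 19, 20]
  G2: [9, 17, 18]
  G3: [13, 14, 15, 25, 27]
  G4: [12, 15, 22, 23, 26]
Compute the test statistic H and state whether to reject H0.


Step 1: Combine all N = 17 observations and assign midranks.
sorted (value, group, rank): (9,G1,1.5), (9,G2,1.5), (12,G4,3), (13,G3,4), (14,G3,5), (15,G3,6.5), (15,G4,6.5), (17,G1,8.5), (17,G2,8.5), (18,G2,10), (19,G1,11), (20,G1,12), (22,G4,13), (23,G4,14), (25,G3,15), (26,G4,16), (27,G3,17)
Step 2: Sum ranks within each group.
R_1 = 33 (n_1 = 4)
R_2 = 20 (n_2 = 3)
R_3 = 47.5 (n_3 = 5)
R_4 = 52.5 (n_4 = 5)
Step 3: H = 12/(N(N+1)) * sum(R_i^2/n_i) - 3(N+1)
     = 12/(17*18) * (33^2/4 + 20^2/3 + 47.5^2/5 + 52.5^2/5) - 3*18
     = 0.039216 * 1408.08 - 54
     = 1.218954.
Step 4: Ties present; correction factor C = 1 - 18/(17^3 - 17) = 0.996324. Corrected H = 1.218954 / 0.996324 = 1.223452.
Step 5: Under H0, H ~ chi^2(3); p-value = 0.747385.
Step 6: alpha = 0.05. fail to reject H0.

H = 1.2235, df = 3, p = 0.747385, fail to reject H0.


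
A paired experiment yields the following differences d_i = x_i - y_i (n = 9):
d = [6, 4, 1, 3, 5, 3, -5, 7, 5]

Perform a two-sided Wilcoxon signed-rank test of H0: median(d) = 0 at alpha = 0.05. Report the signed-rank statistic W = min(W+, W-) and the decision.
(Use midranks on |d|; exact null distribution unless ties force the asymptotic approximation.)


Step 1: Drop any zero differences (none here) and take |d_i|.
|d| = [6, 4, 1, 3, 5, 3, 5, 7, 5]
Step 2: Midrank |d_i| (ties get averaged ranks).
ranks: |6|->8, |4|->4, |1|->1, |3|->2.5, |5|->6, |3|->2.5, |5|->6, |7|->9, |5|->6
Step 3: Attach original signs; sum ranks with positive sign and with negative sign.
W+ = 8 + 4 + 1 + 2.5 + 6 + 2.5 + 9 + 6 = 39
W- = 6 = 6
(Check: W+ + W- = 45 should equal n(n+1)/2 = 45.)
Step 4: Test statistic W = min(W+, W-) = 6.
Step 5: Ties in |d|, so use the tie-corrected normal approximation.
        E[W] = n(n+1)/4 = 9*10/4 = 22.5.
        Tie groups: |d|=3 (t=2), |d|=5 (t=3); sum(t^3 - t) = 30.
        Var[W] = n(n+1)(2n+1)/24 - sum(t^3-t)/48 = 1710/24 - 30/48 = 70.625.
        z = (W - E[W]) / sqrt(Var[W]) = (6 - 22.5) / 8.4039 = -1.9634.
        Two-sided p = 2*Phi(z) = 0.049602.
Step 6: alpha = 0.05. reject H0.

W+ = 39, W- = 6, W = min = 6, p = 0.049602, reject H0.


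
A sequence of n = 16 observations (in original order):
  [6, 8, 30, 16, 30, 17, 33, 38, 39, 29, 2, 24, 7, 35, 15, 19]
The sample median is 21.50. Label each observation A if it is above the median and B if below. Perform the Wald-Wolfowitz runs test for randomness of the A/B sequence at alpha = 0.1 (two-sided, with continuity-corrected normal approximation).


Step 1: Compute median = 21.50; label A = above, B = below.
Labels in order: BBABABAAAABABABB  (n_A = 8, n_B = 8)
Step 2: Count runs R = 11.
Step 3: Under H0 (random ordering), E[R] = 2*n_A*n_B/(n_A+n_B) + 1 = 2*8*8/16 + 1 = 9.0000.
        Var[R] = 2*n_A*n_B*(2*n_A*n_B - n_A - n_B) / ((n_A+n_B)^2 * (n_A+n_B-1)) = 14336/3840 = 3.7333.
        SD[R] = 1.9322.
Step 4: Continuity-corrected z = (R - 0.5 - E[R]) / SD[R] = (11 - 0.5 - 9.0000) / 1.9322 = 0.7763.
Step 5: Two-sided p-value via normal approximation = 2*(1 - Phi(|z|)) = 0.437558.
Step 6: alpha = 0.1. fail to reject H0.

R = 11, z = 0.7763, p = 0.437558, fail to reject H0.
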